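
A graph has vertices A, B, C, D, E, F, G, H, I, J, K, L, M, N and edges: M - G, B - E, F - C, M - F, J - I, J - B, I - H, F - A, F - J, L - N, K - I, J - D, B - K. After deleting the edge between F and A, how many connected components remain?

3

Before removal there are 2 components.
F - A is a bridge — removing it separates F's side from A's side.
After removal: 3 components.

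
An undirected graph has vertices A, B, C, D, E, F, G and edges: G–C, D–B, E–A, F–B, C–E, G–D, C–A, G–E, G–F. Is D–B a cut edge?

No

After removing D–B, the path D-G-F-B still connects them, so the edge is not a bridge.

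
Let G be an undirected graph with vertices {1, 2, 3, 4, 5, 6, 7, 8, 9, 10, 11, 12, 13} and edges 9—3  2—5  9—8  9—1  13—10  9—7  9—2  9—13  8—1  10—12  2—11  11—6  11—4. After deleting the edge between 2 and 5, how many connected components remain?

Before removal there is 1 component.
2—5 is a bridge — removing it separates 2's side from 5's side.
After removal: 2 components.

2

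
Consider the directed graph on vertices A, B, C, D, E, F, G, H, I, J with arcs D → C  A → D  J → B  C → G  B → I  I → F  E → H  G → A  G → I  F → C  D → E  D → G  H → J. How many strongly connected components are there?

1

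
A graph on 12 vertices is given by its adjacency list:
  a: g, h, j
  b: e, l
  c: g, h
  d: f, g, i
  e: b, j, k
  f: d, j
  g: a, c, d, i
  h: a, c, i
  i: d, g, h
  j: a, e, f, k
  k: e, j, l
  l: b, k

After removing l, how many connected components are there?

1

With l gone, the remaining components are: {a, b, c, d, e, f, g, h, i, j, k}.
That is 1 component.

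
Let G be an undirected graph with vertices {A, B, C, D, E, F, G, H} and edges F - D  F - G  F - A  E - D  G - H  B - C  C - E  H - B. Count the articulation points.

1

Removing F increases the component count from 1 to 2, so F is a cut vertex.
By contrast removing H leaves 1 component; it is not a cut vertex. No other vertex is a cut vertex either.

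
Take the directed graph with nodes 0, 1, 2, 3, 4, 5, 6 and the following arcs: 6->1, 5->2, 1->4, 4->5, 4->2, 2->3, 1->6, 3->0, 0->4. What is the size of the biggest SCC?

5

{0, 2, 3, 4, 5} are all mutually reachable — one SCC of size 5.
{1, 6} are all mutually reachable — one SCC of size 2.
The largest has 5 vertices.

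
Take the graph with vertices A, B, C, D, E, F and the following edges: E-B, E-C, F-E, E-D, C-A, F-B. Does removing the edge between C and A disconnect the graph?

Removing C-A leaves no path between C and A: the component count goes from 1 to 2. So it is a bridge.

Yes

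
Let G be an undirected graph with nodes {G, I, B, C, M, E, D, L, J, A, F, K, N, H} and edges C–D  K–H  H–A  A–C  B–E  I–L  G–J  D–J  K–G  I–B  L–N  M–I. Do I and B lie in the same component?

Yes

From I we can reach B, E, I, L, M, N, which includes B.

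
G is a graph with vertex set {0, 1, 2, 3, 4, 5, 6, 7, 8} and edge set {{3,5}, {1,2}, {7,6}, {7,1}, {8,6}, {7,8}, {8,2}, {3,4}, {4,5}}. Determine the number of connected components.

3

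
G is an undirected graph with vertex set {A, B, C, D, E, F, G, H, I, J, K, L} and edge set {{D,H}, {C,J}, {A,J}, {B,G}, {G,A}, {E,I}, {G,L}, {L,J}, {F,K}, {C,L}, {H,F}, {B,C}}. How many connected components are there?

Starting from E we can reach E, I. That is one component of size 2.
Starting from D we can reach D, F, H, K. That is one component of size 4.
Starting from A we can reach A, B, C, G, J, L. That is one component of size 6.
Total: 3 components.

3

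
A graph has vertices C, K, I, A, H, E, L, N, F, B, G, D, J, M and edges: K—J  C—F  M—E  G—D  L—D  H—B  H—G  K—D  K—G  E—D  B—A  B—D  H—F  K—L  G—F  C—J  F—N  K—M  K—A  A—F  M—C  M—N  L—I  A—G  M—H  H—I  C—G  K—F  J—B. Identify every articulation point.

none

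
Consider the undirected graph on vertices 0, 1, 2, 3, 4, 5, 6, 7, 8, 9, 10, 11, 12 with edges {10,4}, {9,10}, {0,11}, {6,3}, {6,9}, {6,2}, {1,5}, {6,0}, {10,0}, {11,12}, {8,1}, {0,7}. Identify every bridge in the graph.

0-11, 0-7, 1-5, 1-8, 10-4, 11-12, 2-6, 3-6

The edges on the cycle 6-9-10-0-6 are not bridges since each lies on that cycle.
But removing 1-5 disconnects 1 from 5; removing 0-7 disconnects 0 from 7; removing 10-4 disconnects 10 from 4; removing 6-2 disconnects 6 from 2 — these are bridges.
In total 8 edges are bridges.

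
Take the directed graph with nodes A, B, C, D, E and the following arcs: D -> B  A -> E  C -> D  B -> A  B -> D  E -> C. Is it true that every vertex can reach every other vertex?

Yes

From A we can reach every vertex (A, B, C, D, E), and every vertex can reach A (A, B, C, D, E). So the whole graph is one strongly connected component.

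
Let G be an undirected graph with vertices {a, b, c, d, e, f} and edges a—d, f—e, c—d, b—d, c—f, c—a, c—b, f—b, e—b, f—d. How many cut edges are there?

0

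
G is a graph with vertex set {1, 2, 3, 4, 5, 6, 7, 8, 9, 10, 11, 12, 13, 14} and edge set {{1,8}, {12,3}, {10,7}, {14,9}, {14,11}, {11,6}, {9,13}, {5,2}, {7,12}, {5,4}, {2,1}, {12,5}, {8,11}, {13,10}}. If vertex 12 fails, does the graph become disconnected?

Yes

Deleting 12 raises the number of components from 1 to 2, so 12 is a cut vertex.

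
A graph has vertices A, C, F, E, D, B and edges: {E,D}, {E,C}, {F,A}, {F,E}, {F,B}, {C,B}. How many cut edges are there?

The edges on the cycle F-E-C-B-F are not bridges since each lies on that cycle.
But removing E—D disconnects E from D; removing F—A disconnects F from A — these are bridges.
That makes 2 bridges.

2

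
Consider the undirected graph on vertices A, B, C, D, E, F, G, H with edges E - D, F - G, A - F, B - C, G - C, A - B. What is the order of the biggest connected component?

H is isolated — a component by itself.
Starting from D we can reach D, E. That is one component of size 2.
Starting from A we can reach A, B, C, F, G. That is one component of size 5.
The largest has 5 vertices.

5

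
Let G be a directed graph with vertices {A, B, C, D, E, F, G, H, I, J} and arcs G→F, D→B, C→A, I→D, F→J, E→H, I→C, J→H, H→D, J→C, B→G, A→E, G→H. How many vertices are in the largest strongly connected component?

9

{A, B, C, D, E, F, G, H, J} are all mutually reachable — one SCC of size 9.
{I} is an SCC by itself.
The largest has 9 vertices.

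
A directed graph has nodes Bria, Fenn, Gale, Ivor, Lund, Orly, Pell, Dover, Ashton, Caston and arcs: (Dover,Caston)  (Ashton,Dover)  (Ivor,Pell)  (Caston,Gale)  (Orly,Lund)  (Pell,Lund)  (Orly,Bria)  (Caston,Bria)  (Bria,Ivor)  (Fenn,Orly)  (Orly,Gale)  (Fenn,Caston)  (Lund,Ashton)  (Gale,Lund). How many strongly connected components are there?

3

{Bria, Gale, Ivor, Lund, Pell, Dover, Ashton, Caston} are all mutually reachable — one SCC of size 8.
{Fenn} is an SCC by itself.
{Orly} is an SCC by itself.
That gives 3 strongly connected components.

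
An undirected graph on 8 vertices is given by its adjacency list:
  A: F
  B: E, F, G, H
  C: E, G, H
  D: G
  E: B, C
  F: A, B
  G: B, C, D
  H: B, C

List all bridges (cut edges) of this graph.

A-F, B-F, D-G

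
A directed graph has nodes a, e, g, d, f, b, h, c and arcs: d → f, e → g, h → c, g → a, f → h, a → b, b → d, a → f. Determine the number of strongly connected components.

8

{b} is an SCC by itself.
{c} is an SCC by itself.
{f} is an SCC by itself.
{a} is an SCC by itself.
{g} is an SCC by itself.
(and 3 more singleton SCCs)
That gives 8 strongly connected components.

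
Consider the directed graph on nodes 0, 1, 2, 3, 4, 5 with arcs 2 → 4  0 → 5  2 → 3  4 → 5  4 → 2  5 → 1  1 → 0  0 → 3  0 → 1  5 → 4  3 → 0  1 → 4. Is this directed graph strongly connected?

Yes

From 3 we can reach every vertex (0, 1, 2, 3, 4, 5), and every vertex can reach 3 (0, 1, 2, 3, 4, 5). So the whole graph is one strongly connected component.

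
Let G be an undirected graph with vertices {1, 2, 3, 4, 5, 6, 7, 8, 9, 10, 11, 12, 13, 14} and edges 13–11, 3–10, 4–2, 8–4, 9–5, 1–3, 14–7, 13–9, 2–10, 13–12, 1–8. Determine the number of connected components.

6 is isolated — a component by itself.
Starting from 7 we can reach 7, 14. That is one component of size 2.
Starting from 5 we can reach 5, 9, 11, 12, 13. That is one component of size 5.
Starting from 1 we can reach 1, 2, 3, 4, 8, 10. That is one component of size 6.
Total: 4 components.

4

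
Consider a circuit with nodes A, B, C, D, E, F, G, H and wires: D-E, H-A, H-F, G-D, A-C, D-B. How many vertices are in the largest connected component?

4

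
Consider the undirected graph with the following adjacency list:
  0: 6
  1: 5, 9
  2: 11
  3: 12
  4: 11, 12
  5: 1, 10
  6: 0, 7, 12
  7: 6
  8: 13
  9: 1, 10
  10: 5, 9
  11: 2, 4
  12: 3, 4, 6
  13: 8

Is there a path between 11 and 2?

Yes

From 11 we can reach 0, 2, 3, 4, 6, 7, 11, 12, which includes 2.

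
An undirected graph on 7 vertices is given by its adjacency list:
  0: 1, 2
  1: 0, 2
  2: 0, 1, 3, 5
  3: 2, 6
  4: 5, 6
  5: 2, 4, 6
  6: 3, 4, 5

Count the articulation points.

Removing 2 increases the component count from 1 to 2, so 2 is a cut vertex.
By contrast removing 6 leaves 1 component; it is not a cut vertex. No other vertex is a cut vertex either.

1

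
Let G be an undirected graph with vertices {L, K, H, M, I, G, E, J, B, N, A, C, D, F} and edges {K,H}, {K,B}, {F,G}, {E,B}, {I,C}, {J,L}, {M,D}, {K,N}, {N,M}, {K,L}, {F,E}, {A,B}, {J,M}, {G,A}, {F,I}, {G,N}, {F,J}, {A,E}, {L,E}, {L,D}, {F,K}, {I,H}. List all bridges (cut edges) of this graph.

C-I

The edges on the cycle A-E-B-A are not bridges since each lies on that cycle.
But removing I—C disconnects I from C — this is a bridge.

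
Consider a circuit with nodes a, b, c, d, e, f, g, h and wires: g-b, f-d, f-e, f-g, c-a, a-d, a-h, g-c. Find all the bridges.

The edges on the cycle f-g-c-a-d-f are not bridges since each lies on that cycle.
But removing g-b disconnects g from b; removing f-e disconnects f from e; removing a-h disconnects a from h — these are bridges.

a-h, b-g, e-f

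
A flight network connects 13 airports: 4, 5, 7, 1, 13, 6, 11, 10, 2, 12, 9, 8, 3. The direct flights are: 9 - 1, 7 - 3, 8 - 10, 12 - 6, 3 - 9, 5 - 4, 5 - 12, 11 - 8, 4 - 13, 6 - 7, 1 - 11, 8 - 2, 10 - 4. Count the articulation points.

Removing 4 increases the component count from 1 to 2, so 4 is a cut vertex.
Removing 8 increases the component count from 1 to 2, so 8 is a cut vertex.
By contrast removing 6 leaves 1 component; it is not a cut vertex. No other vertex is a cut vertex either.

2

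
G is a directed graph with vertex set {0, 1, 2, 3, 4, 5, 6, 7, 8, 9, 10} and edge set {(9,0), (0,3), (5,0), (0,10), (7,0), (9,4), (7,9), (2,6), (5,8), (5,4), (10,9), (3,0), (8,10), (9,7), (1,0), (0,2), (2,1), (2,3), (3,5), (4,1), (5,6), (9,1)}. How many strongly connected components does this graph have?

{0, 1, 2, 3, 4, 5, 7, 8, 9, 10} are all mutually reachable — one SCC of size 10.
{6} is an SCC by itself.
That gives 2 strongly connected components.

2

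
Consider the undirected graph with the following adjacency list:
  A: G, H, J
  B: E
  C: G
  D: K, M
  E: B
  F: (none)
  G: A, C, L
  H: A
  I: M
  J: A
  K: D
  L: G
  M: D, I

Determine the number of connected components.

4

F is isolated — a component by itself.
Starting from B we can reach B, E. That is one component of size 2.
Starting from D we can reach D, I, K, M. That is one component of size 4.
Starting from A we can reach A, C, G, H, J, L. That is one component of size 6.
Total: 4 components.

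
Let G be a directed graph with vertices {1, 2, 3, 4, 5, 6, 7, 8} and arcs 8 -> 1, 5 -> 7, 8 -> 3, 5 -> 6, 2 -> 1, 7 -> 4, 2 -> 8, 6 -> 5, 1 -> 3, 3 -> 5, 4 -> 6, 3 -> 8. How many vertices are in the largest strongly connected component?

{4, 5, 6, 7} are all mutually reachable — one SCC of size 4.
{1, 3, 8} are all mutually reachable — one SCC of size 3.
{2} is an SCC by itself.
The largest has 4 vertices.

4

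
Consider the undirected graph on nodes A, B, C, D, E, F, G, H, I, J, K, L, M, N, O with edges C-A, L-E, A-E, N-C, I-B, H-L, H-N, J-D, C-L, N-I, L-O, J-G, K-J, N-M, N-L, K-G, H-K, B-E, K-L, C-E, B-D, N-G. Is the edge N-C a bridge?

After removing N-C, the path N-L-C still connects them, so the edge is not a bridge.

No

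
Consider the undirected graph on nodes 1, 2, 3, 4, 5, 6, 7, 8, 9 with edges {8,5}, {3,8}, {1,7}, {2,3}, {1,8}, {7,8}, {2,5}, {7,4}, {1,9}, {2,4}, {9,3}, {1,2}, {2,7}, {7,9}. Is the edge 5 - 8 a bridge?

No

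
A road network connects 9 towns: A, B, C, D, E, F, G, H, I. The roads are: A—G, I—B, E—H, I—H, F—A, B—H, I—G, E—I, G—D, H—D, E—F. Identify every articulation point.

none

Removing G, for instance, still leaves 2 components. No single vertex removal increases the component count — the graph has no articulation points.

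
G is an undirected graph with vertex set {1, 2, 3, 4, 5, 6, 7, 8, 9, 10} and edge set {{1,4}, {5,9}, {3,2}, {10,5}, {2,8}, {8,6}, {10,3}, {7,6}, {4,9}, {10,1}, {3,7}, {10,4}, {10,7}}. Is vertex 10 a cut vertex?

Deleting 10 raises the number of components from 1 to 2, so 10 is a cut vertex.

Yes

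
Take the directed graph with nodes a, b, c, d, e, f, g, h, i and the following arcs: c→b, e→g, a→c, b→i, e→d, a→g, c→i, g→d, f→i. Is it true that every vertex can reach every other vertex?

No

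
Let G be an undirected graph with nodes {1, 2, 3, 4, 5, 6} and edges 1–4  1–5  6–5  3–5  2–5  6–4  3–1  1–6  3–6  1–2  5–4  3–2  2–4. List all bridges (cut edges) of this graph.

The edges on the cycle 1-6-5-2-1 are not bridges since each lies on that cycle.
Every edge lies on some cycle, so there are no bridges.

none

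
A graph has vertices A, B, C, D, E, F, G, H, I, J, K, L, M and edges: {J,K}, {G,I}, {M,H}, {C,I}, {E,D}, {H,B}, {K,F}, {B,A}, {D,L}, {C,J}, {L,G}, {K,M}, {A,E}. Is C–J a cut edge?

After removing C–J, the path C-I-G-L-D-E-A-B-H-M-K-J still connects them, so the edge is not a bridge.

No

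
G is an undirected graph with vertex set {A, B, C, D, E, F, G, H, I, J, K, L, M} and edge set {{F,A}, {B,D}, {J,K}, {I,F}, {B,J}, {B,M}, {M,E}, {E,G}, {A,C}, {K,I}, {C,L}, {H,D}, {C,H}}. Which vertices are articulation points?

Removing B increases the component count from 1 to 2, so B is a cut vertex.
Removing C increases the component count from 1 to 2, so C is a cut vertex.
Removing E increases the component count from 1 to 2, so E is a cut vertex.
Likewise M is a cut vertex.
By contrast removing J leaves 1 component; it is not a cut vertex. No other vertex is a cut vertex either.

B, C, E, M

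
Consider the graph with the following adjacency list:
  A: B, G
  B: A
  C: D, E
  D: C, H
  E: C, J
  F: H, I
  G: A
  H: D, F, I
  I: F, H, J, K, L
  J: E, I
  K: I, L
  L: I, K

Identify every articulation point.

Removing A increases the component count from 2 to 3, so A is a cut vertex.
Removing I increases the component count from 2 to 3, so I is a cut vertex.
By contrast removing H leaves 2 components; it is not a cut vertex. No other vertex is a cut vertex either.

A, I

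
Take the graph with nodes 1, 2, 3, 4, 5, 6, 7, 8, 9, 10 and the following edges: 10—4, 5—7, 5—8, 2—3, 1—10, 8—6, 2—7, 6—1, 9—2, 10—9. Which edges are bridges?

The edges on the cycle 5-8-6-1-10-9-2-7-5 are not bridges since each lies on that cycle.
But removing 4—10 disconnects 4 from 10; removing 3—2 disconnects 3 from 2 — these are bridges.

10-4, 2-3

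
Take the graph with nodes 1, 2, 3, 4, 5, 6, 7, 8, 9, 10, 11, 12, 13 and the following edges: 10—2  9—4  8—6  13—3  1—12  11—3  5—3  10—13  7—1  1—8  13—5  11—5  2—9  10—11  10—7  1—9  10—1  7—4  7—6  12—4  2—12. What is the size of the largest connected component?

13

Starting from 1 we can reach 1, 2, 3, 4, 5, 6, 7, 8, 9, 10, 11, 12, 13. That is one component of size 13.
The largest has 13 vertices.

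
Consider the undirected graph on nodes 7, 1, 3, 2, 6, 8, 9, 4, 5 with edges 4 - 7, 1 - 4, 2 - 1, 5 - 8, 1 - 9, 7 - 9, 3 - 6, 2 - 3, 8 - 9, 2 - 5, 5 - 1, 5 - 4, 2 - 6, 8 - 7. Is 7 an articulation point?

No

Deleting 7 leaves 1 component (was 1) (its neighbors 4, 8, 9 remain connected to each other), so 7 is not a cut vertex.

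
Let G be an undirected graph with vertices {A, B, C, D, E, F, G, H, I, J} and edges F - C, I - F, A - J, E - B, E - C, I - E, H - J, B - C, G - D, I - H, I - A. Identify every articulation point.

I

Removing I increases the component count from 2 to 3, so I is a cut vertex.
By contrast removing B leaves 2 components; it is not a cut vertex. No other vertex is a cut vertex either.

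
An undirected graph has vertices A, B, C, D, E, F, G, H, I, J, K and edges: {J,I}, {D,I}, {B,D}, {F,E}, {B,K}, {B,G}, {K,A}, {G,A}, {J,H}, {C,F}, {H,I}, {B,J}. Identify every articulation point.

B, F

Removing B increases the component count from 2 to 3, so B is a cut vertex.
Removing F increases the component count from 2 to 3, so F is a cut vertex.
By contrast removing E leaves 2 components; it is not a cut vertex. No other vertex is a cut vertex either.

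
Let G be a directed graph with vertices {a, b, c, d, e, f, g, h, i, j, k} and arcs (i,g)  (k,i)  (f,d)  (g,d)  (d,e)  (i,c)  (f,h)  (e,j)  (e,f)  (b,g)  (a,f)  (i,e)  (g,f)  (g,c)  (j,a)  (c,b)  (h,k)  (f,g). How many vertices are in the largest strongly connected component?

11

{a, b, c, d, e, f, g, h, i, j, k} are all mutually reachable — one SCC of size 11.
The largest has 11 vertices.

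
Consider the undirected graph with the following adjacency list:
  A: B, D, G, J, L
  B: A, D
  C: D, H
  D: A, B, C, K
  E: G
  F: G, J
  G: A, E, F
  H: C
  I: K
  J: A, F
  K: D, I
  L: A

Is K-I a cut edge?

Removing K-I leaves no path between K and I: the component count goes from 1 to 2. So it is a bridge.

Yes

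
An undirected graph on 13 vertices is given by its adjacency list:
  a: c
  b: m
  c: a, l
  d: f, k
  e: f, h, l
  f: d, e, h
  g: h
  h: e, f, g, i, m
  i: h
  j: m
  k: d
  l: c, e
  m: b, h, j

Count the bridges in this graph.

The edges on the cycle h-f-e-h are not bridges since each lies on that cycle.
But removing a-c disconnects a from c; removing b-m disconnects b from m; removing h-i disconnects h from i; removing h-g disconnects h from g — these are bridges.
In total 10 edges are bridges.

10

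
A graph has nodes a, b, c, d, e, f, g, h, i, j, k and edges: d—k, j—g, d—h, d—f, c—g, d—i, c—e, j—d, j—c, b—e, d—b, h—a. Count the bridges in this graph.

5

The edges on the cycle j-d-b-e-c-j are not bridges since each lies on that cycle.
But removing h—a disconnects h from a; removing i—d disconnects i from d; removing k—d disconnects k from d; removing f—d disconnects f from d — these are bridges.
In total 5 edges are bridges.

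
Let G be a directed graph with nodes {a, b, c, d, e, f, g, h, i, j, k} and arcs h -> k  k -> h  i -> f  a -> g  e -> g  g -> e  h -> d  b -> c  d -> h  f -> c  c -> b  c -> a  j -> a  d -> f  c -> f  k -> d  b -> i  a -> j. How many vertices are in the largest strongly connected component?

{b, c, f, i} are all mutually reachable — one SCC of size 4.
{d, h, k} are all mutually reachable — one SCC of size 3.
{a, j} are all mutually reachable — one SCC of size 2.
{e, g} are all mutually reachable — one SCC of size 2.
The largest has 4 vertices.

4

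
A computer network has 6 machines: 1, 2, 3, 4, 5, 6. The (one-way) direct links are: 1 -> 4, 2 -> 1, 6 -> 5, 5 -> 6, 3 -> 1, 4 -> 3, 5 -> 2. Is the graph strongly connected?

No

There is no directed path from 1 to 6, so the graph is not strongly connected.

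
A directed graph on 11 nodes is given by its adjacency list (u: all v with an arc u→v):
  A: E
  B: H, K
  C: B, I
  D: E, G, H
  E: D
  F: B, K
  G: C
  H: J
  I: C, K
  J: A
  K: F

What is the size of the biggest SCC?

11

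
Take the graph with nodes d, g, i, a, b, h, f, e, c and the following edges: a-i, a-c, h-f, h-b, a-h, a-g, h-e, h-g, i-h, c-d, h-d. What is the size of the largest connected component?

Starting from a we can reach a, b, c, d, e, f, g, h, i. That is one component of size 9.
The largest has 9 vertices.

9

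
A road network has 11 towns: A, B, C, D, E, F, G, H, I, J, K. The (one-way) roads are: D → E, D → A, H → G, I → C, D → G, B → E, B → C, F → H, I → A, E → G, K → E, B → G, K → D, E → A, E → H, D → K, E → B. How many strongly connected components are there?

{D, K} are all mutually reachable — one SCC of size 2.
{B, E} are all mutually reachable — one SCC of size 2.
{J} is an SCC by itself.
{A} is an SCC by itself.
{C} is an SCC by itself.
(and 4 more singleton SCCs)
That gives 9 strongly connected components.

9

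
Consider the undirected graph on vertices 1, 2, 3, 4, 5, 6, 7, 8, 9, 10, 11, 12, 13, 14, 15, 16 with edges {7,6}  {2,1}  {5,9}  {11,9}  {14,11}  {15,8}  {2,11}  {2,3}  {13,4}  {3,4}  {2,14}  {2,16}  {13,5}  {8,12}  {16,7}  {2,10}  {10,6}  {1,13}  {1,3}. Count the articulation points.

2

Removing 2 increases the component count from 2 to 3, so 2 is a cut vertex.
Removing 8 increases the component count from 2 to 3, so 8 is a cut vertex.
By contrast removing 9 leaves 2 components; it is not a cut vertex. No other vertex is a cut vertex either.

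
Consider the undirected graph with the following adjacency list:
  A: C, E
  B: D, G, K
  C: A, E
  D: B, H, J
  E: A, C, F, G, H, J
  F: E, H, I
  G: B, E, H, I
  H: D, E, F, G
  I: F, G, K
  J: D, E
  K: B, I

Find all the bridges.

none

The edges on the cycle E-A-C-E are not bridges since each lies on that cycle.
Every edge lies on some cycle, so there are no bridges.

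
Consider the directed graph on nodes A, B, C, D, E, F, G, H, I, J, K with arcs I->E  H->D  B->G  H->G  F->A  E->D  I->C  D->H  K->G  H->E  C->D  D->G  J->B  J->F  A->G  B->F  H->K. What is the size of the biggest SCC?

3

{D, E, H} are all mutually reachable — one SCC of size 3.
{G} is an SCC by itself.
{C} is an SCC by itself.
{A} is an SCC by itself.
{K} is an SCC by itself.
(and 4 more singleton SCCs)
The largest has 3 vertices.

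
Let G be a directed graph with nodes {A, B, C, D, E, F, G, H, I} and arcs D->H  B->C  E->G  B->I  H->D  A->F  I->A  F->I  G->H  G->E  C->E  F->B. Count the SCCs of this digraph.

{A, B, F, I} are all mutually reachable — one SCC of size 4.
{E, G} are all mutually reachable — one SCC of size 2.
{D, H} are all mutually reachable — one SCC of size 2.
{C} is an SCC by itself.
That gives 4 strongly connected components.

4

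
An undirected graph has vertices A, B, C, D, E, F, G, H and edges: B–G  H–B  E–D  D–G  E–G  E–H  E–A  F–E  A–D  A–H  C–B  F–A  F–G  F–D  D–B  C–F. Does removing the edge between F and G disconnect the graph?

No

After removing F–G, the path F-E-G still connects them, so the edge is not a bridge.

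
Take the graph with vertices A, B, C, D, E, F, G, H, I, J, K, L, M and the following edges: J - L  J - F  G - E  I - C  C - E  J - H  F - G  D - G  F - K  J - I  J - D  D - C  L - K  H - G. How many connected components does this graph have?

B is isolated — a component by itself.
M is isolated — a component by itself.
A is isolated — a component by itself.
Starting from C we can reach C, D, E, F, G, H, I, J, K, L. That is one component of size 10.
Total: 4 components.

4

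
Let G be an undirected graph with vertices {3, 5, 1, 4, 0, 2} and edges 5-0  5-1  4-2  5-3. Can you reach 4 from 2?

Yes

From 2 we can reach 2, 4, which includes 4.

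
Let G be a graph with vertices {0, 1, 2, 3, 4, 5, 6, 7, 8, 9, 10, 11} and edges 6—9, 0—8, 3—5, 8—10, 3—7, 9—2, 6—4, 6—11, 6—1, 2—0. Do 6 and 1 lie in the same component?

Yes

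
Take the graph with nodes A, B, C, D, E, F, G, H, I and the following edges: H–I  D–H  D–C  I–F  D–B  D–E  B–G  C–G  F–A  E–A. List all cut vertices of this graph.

Removing D increases the component count from 1 to 2, so D is a cut vertex.
By contrast removing G leaves 1 component; it is not a cut vertex. No other vertex is a cut vertex either.

D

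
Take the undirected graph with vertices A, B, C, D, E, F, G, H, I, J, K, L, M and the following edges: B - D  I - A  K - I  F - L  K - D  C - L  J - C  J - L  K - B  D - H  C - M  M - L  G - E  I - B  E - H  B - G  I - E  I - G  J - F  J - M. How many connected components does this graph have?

Starting from C we can reach C, F, J, L, M. That is one component of size 5.
Starting from A we can reach A, B, D, E, G, H, I, K. That is one component of size 8.
Total: 2 components.

2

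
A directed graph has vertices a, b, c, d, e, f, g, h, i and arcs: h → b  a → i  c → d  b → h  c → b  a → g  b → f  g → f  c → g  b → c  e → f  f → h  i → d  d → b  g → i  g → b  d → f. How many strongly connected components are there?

3

{b, c, d, f, g, h, i} are all mutually reachable — one SCC of size 7.
{e} is an SCC by itself.
{a} is an SCC by itself.
That gives 3 strongly connected components.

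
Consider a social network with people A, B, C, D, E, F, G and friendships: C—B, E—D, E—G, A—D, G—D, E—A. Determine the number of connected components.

3

F is isolated — a component by itself.
Starting from B we can reach B, C. That is one component of size 2.
Starting from A we can reach A, D, E, G. That is one component of size 4.
Total: 3 components.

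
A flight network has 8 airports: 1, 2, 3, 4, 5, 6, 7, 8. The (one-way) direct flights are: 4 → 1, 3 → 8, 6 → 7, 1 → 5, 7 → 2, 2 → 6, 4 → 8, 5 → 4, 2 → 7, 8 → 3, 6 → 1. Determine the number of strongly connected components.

{1, 4, 5} are all mutually reachable — one SCC of size 3.
{2, 6, 7} are all mutually reachable — one SCC of size 3.
{3, 8} are all mutually reachable — one SCC of size 2.
That gives 3 strongly connected components.

3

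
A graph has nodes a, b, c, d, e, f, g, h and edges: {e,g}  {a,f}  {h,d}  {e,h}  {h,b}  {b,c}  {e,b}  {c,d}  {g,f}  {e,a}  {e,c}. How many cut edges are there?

0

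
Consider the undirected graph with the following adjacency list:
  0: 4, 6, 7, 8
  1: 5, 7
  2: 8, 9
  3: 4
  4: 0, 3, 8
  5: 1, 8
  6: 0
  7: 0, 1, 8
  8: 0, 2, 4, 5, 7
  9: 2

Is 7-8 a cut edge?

No

After removing 7-8, the path 7-0-8 still connects them, so the edge is not a bridge.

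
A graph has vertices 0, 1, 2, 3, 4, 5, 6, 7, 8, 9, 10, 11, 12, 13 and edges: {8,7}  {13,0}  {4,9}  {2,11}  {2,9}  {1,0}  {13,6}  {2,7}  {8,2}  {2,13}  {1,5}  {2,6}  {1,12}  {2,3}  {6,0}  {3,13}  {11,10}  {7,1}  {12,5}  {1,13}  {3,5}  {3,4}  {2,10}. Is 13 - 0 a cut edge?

After removing 13 - 0, the path 13-1-0 still connects them, so the edge is not a bridge.

No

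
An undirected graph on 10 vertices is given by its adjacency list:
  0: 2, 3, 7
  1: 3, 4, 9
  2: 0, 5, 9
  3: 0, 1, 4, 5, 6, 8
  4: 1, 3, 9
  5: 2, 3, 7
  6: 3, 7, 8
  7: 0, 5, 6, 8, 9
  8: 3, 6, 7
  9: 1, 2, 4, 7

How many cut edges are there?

The edges on the cycle 3-8-6-3 are not bridges since each lies on that cycle.
Every edge lies on some cycle, so there are no bridges.

0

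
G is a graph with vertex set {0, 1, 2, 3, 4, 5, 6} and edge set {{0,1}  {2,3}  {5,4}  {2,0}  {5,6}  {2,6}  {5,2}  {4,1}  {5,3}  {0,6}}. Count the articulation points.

Removing 4, for instance, still leaves 1 component. No single vertex removal increases the component count — the graph has no articulation points.

0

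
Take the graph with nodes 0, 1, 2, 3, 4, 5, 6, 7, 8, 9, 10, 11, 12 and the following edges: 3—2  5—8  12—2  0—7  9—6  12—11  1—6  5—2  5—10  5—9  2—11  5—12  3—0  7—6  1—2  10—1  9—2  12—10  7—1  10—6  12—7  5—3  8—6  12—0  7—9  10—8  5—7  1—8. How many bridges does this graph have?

0

The edges on the cycle 5-3-0-12-5 are not bridges since each lies on that cycle.
Every edge lies on some cycle, so there are no bridges.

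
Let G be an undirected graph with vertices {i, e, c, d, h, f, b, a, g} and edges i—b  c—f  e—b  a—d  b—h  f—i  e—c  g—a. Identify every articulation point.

a, b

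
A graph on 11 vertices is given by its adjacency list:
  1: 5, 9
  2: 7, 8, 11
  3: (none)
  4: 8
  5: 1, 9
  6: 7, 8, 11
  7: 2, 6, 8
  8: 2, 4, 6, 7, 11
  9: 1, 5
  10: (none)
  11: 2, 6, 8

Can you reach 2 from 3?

No

The component containing 3 is {3}, and 2 is not in it.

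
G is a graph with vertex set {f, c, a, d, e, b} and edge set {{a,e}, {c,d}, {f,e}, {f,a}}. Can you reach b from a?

The component containing a is {a, e, f}, and b is not in it.

No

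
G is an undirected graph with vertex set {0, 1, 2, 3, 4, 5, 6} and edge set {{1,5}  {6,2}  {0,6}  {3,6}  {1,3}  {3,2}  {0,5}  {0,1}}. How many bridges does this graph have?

0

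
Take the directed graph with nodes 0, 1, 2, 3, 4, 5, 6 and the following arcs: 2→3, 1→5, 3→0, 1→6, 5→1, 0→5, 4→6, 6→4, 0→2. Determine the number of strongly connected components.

3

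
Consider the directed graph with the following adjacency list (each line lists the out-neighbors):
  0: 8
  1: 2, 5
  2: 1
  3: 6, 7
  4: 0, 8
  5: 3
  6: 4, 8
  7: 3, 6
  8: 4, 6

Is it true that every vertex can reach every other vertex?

There is no directed path from 3 to 5, so the graph is not strongly connected.

No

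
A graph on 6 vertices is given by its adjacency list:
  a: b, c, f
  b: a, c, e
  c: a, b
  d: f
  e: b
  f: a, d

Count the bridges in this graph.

The edges on the cycle c-a-b-c are not bridges since each lies on that cycle.
But removing f-d disconnects f from d; removing a-f disconnects a from f; removing b-e disconnects b from e — these are bridges.
That makes 3 bridges.

3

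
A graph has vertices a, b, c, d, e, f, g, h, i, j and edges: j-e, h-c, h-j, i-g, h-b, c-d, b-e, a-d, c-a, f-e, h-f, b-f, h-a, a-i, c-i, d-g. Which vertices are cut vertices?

h

Removing h increases the component count from 1 to 2, so h is a cut vertex.
By contrast removing a leaves 1 component; it is not a cut vertex. No other vertex is a cut vertex either.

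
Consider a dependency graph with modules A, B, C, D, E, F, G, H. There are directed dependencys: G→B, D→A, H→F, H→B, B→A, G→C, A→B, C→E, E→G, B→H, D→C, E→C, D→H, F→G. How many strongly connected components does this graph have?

2

{A, B, C, E, F, G, H} are all mutually reachable — one SCC of size 7.
{D} is an SCC by itself.
That gives 2 strongly connected components.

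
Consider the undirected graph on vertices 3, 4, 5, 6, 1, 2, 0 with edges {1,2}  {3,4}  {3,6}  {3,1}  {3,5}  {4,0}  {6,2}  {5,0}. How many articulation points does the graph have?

1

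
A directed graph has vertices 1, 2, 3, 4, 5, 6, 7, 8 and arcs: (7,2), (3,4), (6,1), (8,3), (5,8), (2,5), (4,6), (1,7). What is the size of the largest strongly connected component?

8

{1, 2, 3, 4, 5, 6, 7, 8} are all mutually reachable — one SCC of size 8.
The largest has 8 vertices.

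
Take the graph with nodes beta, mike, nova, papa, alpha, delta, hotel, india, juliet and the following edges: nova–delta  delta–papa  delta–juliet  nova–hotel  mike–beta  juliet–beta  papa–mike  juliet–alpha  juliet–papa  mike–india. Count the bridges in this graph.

The edges on the cycle juliet-papa-mike-beta-juliet are not bridges since each lies on that cycle.
But removing alpha–juliet disconnects alpha from juliet; removing india–mike disconnects india from mike; removing delta–nova disconnects delta from nova; removing hotel–nova disconnects hotel from nova — these are bridges.
That makes 4 bridges.

4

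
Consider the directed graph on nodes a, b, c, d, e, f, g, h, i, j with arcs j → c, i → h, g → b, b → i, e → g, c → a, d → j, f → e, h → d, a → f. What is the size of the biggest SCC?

10

{a, b, c, d, e, f, g, h, i, j} are all mutually reachable — one SCC of size 10.
The largest has 10 vertices.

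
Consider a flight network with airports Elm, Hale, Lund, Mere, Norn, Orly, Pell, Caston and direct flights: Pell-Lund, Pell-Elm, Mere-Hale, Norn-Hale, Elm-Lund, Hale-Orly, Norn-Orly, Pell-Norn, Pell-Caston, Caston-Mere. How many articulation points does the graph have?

Removing Pell increases the component count from 1 to 2, so Pell is a cut vertex.
By contrast removing Orly leaves 1 component; it is not a cut vertex. No other vertex is a cut vertex either.

1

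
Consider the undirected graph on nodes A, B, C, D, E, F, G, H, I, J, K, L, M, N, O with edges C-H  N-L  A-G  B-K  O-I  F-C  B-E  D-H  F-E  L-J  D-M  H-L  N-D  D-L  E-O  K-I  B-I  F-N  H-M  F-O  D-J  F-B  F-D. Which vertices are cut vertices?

F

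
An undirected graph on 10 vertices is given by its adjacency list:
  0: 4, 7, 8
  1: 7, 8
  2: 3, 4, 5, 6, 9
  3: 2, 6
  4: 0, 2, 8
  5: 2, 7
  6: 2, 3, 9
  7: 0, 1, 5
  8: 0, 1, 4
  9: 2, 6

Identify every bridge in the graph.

none

The edges on the cycle 4-0-8-4 are not bridges since each lies on that cycle.
Every edge lies on some cycle, so there are no bridges.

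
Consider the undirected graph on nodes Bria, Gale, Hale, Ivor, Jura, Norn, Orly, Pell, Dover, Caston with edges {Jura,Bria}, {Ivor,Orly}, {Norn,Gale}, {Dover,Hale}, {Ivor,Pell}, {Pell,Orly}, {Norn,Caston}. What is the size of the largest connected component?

3

Starting from Bria we can reach Bria, Jura. That is one component of size 2.
Starting from Hale we can reach Hale, Dover. That is one component of size 2.
Starting from Ivor we can reach Ivor, Orly, Pell. That is one component of size 3.
Starting from Gale we can reach Gale, Norn, Caston. That is one component of size 3.
The largest has 3 vertices.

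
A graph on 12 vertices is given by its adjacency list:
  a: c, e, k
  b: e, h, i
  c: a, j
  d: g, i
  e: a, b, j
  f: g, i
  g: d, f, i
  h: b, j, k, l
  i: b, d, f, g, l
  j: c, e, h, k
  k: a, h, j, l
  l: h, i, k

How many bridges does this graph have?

0

The edges on the cycle l-h-k-l are not bridges since each lies on that cycle.
Every edge lies on some cycle, so there are no bridges.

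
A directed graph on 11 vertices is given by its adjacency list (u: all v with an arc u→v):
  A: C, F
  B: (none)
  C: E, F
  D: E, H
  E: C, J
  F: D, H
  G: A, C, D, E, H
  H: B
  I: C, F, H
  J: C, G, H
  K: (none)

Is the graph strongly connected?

No

There is no directed path from H to F, so the graph is not strongly connected.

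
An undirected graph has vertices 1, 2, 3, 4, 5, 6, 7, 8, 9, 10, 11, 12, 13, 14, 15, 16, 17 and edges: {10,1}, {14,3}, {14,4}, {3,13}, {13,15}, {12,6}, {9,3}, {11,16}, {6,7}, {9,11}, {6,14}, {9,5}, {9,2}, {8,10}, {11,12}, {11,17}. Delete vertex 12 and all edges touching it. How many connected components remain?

With 12 gone, the remaining components are: {1, 8, 10}; {2, 3, 4, 5, 6, 7, 9, 11, 13, 14, 15, 16, 17}.
That is 2 components.

2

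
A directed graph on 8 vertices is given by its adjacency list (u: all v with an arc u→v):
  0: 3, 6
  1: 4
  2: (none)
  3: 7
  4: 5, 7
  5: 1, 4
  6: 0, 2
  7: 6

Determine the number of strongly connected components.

{0, 3, 6, 7} are all mutually reachable — one SCC of size 4.
{1, 4, 5} are all mutually reachable — one SCC of size 3.
{2} is an SCC by itself.
That gives 3 strongly connected components.

3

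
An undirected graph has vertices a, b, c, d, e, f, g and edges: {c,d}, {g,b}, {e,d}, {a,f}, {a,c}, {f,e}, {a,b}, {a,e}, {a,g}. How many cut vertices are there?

Removing a increases the component count from 1 to 2, so a is a cut vertex.
By contrast removing g leaves 1 component; it is not a cut vertex. No other vertex is a cut vertex either.

1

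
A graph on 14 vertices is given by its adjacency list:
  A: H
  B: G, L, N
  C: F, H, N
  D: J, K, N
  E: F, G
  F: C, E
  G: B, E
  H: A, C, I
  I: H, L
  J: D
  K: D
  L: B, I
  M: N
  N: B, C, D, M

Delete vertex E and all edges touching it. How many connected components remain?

With E gone, the remaining components are: {A, B, C, D, F, G, H, I, J, K, L, M, N}.
That is 1 component.

1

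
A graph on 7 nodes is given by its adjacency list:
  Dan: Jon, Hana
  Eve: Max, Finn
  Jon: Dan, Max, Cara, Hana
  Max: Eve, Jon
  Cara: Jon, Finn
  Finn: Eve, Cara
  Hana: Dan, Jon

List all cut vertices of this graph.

Jon

Removing Jon increases the component count from 1 to 2, so Jon is a cut vertex.
By contrast removing Hana leaves 1 component; it is not a cut vertex. No other vertex is a cut vertex either.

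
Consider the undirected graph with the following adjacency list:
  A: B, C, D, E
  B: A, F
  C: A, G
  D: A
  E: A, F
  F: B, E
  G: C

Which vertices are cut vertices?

Removing A increases the component count from 1 to 3, so A is a cut vertex.
Removing C increases the component count from 1 to 2, so C is a cut vertex.
By contrast removing G leaves 1 component; it is not a cut vertex. No other vertex is a cut vertex either.

A, C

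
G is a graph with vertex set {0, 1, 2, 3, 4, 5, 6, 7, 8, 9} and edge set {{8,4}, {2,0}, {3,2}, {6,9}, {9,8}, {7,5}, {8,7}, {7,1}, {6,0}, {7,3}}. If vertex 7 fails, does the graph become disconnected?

Deleting 7 raises the number of components from 1 to 3, so 7 is a cut vertex.

Yes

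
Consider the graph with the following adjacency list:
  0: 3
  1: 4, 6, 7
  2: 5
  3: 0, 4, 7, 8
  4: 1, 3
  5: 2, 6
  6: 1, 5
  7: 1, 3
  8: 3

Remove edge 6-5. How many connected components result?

Before removal there is 1 component.
6-5 is a bridge — removing it separates 6's side from 5's side.
After removal: 2 components.

2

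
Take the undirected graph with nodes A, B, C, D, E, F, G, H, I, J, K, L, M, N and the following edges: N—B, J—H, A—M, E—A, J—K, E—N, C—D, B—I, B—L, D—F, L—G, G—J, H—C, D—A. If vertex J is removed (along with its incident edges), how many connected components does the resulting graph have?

2

With J gone, the remaining components are: {K}; {A, B, C, D, E, F, G, H, I, L, M, N}.
That is 2 components.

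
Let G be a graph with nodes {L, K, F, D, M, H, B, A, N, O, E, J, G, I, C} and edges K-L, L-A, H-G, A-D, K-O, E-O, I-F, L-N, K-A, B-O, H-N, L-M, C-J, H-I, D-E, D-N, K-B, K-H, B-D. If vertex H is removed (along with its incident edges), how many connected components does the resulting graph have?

4

With H gone, the remaining components are: {G}; {C, J}; {F, I}; {A, B, D, E, K, L, M, N, O}.
That is 4 components.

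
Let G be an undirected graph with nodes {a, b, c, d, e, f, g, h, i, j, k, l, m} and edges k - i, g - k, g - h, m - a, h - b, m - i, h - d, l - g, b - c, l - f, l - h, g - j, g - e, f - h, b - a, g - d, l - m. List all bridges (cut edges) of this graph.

The edges on the cycle l-g-k-i-m-l are not bridges since each lies on that cycle.
But removing c - b disconnects c from b; removing e - g disconnects e from g; removing j - g disconnects j from g — these are bridges.

b-c, e-g, g-j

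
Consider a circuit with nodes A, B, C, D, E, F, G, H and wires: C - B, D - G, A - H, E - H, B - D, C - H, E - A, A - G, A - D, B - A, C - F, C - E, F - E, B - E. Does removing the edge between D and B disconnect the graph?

No

After removing D - B, the path D-A-B still connects them, so the edge is not a bridge.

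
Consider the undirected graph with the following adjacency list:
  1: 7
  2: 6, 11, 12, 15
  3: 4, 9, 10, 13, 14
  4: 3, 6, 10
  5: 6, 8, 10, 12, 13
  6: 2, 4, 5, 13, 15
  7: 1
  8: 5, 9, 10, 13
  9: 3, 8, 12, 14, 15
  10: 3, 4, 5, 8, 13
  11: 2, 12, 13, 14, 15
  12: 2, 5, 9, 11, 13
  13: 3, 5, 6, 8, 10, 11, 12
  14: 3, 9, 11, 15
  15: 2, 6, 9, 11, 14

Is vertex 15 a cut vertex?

Deleting 15 leaves 2 components (was 2), so 15 is not a cut vertex.

No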